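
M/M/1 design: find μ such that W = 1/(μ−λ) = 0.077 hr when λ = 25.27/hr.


W = 1/(μ−λ) ⇒ μ − λ = 1/W = 1/0.077 = 12.9870
μ = λ + 1/W = 25.27 + 12.9870 = 38.2570 per hr

Final: 38.2570 /hr


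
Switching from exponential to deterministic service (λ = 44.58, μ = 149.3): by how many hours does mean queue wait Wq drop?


ρ = 44.58/149.3 = 0.2986
Wq(M/M/1) = ρ/(μ−λ) = 0.2986/104.72 = 0.002851 hr
Wq(M/D/1) = ρ/(2(μ−λ)) = 0.001426 hr
Savings = 0.002851 − 0.001426 = 0.001426 hr

Final: 0.001426 hr


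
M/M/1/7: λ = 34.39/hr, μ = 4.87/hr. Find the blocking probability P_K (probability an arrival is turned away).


ρ = λ/μ = 34.39/4.87 = 7.0616
P_K = (1−ρ)ρ^K/(1−ρ^(K+1)) = (-6.0616·875633.769756)/(1 − 6183376.866922)
= -5307743.097166/-6183375.866922 = 0.858389

Final: 0.858389


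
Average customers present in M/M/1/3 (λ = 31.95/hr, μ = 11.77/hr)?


ρ = 31.95/11.77 = 2.7145
L = ρ[1 − (K+1)ρ^K + Kρ^(K+1)] / [(1−ρ)(1−ρ^(K+1))]
Numerator: 2.7145·(1 − 4·20.002450 + 3·54.297221) = 227.699698
Denominator: (-1.7145)·(-53.297221) = 91.379602
L = 227.699698/91.379602 = 2.4918

Final: 2.4918


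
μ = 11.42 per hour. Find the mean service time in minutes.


Mean service time = 1/μ = 1/11.42 hour = 0.08757 hour
In minutes: 0.08757 × 60 = 5.2539 min

Final: 5.2539 min


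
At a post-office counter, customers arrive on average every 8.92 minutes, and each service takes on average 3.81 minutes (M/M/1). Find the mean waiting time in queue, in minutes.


λ = 60/8.92 = 6.7265 /hr
μ = 60/3.81 = 15.7480 /hr
ρ = λ/μ = 6.7265/15.7480 = 0.4271
Wq = ρ/(μ−λ) = 0.4271/(15.7480−6.7265) = 0.04735 hr
In minutes: 0.04735·60 = 2.841 min

Final: 2.841 min


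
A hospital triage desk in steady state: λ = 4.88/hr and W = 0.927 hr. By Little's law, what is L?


L = λW = 4.88·0.927 = 4.5238

Final: 4.5238


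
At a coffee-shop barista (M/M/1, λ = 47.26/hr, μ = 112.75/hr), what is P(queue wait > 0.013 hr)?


ρ = 47.26/112.75 = 0.4192
P(Wq > t) = ρ·e^{−(μ−λ)t} = 0.4192·e^{−0.8514}
= 0.4192·0.426830 = 0.178909

Final: 0.178909


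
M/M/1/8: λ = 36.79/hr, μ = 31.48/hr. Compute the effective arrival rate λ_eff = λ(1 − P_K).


ρ = 1.1687; P_K = (1−ρ)ρ^8/(1−ρ^9) = 0.191395
λ_eff = λ(1 − P_K) = 36.79·(1 − 0.191395) = 36.79·0.808605 = 29.7486 /hr

Final: 29.7486 /hr


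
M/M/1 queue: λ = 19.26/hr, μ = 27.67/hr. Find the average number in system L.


ρ = λ/μ = 19.26/27.67 = 0.6961
L = ρ/(1−ρ) = 0.6961/(1 − 0.6961) = 0.6961/0.3039 = 2.2901

Final: 2.2901


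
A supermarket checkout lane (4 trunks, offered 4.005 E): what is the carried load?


B(4,4.005) = 0.311162 (Erlang-B)
Carried load = a(1 − B) = 4.005·(1 − 0.311162) = 4.005·0.688838 = 2.7588 E

Final: 2.7588 Erlangs


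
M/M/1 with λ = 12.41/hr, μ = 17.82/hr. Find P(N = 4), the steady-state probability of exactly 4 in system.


ρ = 12.41/17.82 = 0.6964
P_n = (1−ρ)·ρ^n = (1 − 0.6964)·0.6964^4 = 0.3036·0.235210 = 0.071408

Final: 0.071408


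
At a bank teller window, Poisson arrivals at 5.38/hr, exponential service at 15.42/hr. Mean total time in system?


W = 1/(μ−λ) = 1/(15.42 − 5.38) = 1/10.04 = 0.09960 hr

Final: 0.09960 hr


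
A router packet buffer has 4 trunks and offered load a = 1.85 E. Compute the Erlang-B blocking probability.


B(c,a) = (a^c/c!) / Σ_{k=0}^{c} a^k/k!
a^4/4! = 0.488063
Σ terms (k=0..4): 1.00000 + 1.85000 + 1.71125 + 1.05527 + 0.48806 = 6.104584
B = 0.488063/6.104584 = 0.079950

Final: 0.079950


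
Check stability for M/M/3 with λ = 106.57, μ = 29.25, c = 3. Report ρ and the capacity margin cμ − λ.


Total capacity cμ = 3·29.25 = 87.75/hr
ρ = λ/(cμ) = 106.57/87.75 = 1.2145
Stable ⇔ ρ < 1: NO
Spare capacity = cμ − λ = 87.75 − 106.57 = -18.82/hr

Final: ρ = 1.2145; unstable; margin = -18.82/hr


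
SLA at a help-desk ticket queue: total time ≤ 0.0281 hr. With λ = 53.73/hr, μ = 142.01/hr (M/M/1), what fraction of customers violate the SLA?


W ~ Exponential(μ−λ) for M/M/1.
μ − λ = 142.01 − 53.73 = 88.2800
P(W > t) = e^{−(μ−λ)t} = e^{−2.4807} = 0.083687

Final: 0.083687


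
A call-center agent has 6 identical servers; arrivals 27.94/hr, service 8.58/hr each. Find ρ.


ρ = λ/(cμ) = 27.94/(6·8.58) = 27.94/51.48 = 0.5427

Final: 0.5427


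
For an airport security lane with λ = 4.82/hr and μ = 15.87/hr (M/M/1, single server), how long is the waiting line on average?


ρ = 4.82/15.87 = 0.3037
Lq = ρ²/(1−ρ) = 0.09224/0.6963 = 0.1325

Final: 0.1325


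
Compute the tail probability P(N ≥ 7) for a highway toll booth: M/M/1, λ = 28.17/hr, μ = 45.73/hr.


ρ = 28.17/45.73 = 0.6160
P(N ≥ n) = ρ^n = 0.6160^7 = 0.033659

Final: 0.033659


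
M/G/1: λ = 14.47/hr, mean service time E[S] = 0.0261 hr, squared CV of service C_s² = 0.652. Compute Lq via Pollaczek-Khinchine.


ρ = λ·E[S] = 14.47·0.0261 = 0.3777
Lq = ρ²(1+C_s²)/(2(1−ρ)) = 0.1426·(1+0.652)/(2·0.6223)
= 0.1426·1.6520/1.2447 = 0.18931

Final: 0.18931


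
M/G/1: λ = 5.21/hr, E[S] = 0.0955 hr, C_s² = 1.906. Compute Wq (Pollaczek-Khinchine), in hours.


ρ = λ·E[S] = 5.21·0.0955 = 0.4976
E[S²] = E[S]²(1+C_s²) = 0.0955²·(1+1.906) = 0.026503
Wq = λ·E[S²]/(2(1−ρ)) = 5.21·0.026503/(2·0.5024) = 0.13741 hr

Final: 0.13741 hr


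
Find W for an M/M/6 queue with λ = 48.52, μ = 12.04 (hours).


a = 4.0299; ρ = 0.6717; P₀ = 0.016123
Lq = P₀·a^c·ρ/(c!(1−ρ)²) = 0.59753
Wq = Lq/λ = 0.59753/48.52 = 0.01232 hr
W = Wq + 1/μ = 0.01232 + 0.08306 = 0.09537 hr

Final: 0.09537 hr


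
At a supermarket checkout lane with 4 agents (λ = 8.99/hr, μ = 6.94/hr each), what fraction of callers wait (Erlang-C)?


a = λ/μ = 1.2954; ρ = a/4 = 0.3238
P₀ = 0.272464 (from M/M/c formula)
C(c,a) = [a^c/(c!(1−ρ))]·P₀ = [2.81579/(24·0.6762)]·0.272464
= 0.17352·0.272464 = 0.047277

Final: 0.047277


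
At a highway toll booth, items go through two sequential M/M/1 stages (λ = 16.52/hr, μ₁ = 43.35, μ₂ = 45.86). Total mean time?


Each node sees arrival rate λ = 16.52/hr (tandem ⇒ throughput preserved).
W₁ = 1/(μ₁−λ) = 1/(43.35−16.52) = 0.03727 hr
W₂ = 1/(μ₂−λ) = 1/(45.86−16.52) = 0.03408 hr
W_total = W₁ + W₂ = 0.03727 + 0.03408 = 0.07135 hr

Final: 0.07135 hr


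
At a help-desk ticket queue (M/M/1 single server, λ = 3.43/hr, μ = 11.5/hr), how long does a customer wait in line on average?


ρ = 3.43/11.5 = 0.2983
Wq = ρ/(μ−λ) = 0.2983/(11.5 − 3.43) = 0.2983/8.07 = 0.03696 hr

Final: 0.03696 hr


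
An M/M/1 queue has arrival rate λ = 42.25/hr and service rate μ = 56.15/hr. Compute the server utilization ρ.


ρ = λ/μ = 42.25/56.15 = 0.7524

Final: 0.7524


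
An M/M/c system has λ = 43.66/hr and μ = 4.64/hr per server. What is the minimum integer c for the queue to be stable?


Stability requires cμ > λ ⇔ c > λ/μ.
λ/μ = 43.66/4.64 = 9.4095
Minimum integer c = ⌊9.4095⌋ + 1 = 10
Check: 10·4.64 = 46.40 > 43.66, while 9·4.64 = 41.76 ≤ 43.66

Final: 10 servers


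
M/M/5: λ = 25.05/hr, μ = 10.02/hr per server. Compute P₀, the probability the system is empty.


a = λ/μ = 25.05/10.02 = 2.5000; ρ = a/c = 0.5000
Σ_{k=0}^{4} a^k/k! (terms k=0..4) = 1.00000 + 2.50000 + 3.12500 + 2.60417 + 1.62760 = 10.85677
Tail: a^5/(5!(1−ρ)) = 97.65625/(120·0.5000) = 1.62760
P₀ = 1/(10.85677 + 1.62760) = 1/12.48438 = 0.080100

Final: 0.080100


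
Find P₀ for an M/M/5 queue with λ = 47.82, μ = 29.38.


a = λ/μ = 47.82/29.38 = 1.6276; ρ = a/c = 0.3255
Σ_{k=0}^{4} a^k/k! (terms k=0..4) = 1.00000 + 1.62764 + 1.32460 + 0.71866 + 0.29243 = 4.96333
Tail: a^5/(5!(1−ρ)) = 11.42323/(120·0.6745) = 0.14114
P₀ = 1/(4.96333 + 0.14114) = 1/5.10446 = 0.195907

Final: 0.195907


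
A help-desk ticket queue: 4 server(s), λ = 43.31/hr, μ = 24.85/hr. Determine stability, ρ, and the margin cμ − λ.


Total capacity cμ = 4·24.85 = 99.40/hr
ρ = λ/(cμ) = 43.31/99.40 = 0.4357
Stable ⇔ ρ < 1: YES
Spare capacity = cμ − λ = 99.40 − 43.31 = 56.09/hr

Final: ρ = 0.4357; stable; margin = 56.09/hr


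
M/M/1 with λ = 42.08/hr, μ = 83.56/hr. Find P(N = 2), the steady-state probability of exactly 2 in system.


ρ = 42.08/83.56 = 0.5036
P_n = (1−ρ)·ρ^n = (1 − 0.5036)·0.5036^2 = 0.4964·0.253603 = 0.125891

Final: 0.125891


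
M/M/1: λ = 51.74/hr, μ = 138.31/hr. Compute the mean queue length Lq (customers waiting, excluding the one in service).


ρ = 51.74/138.31 = 0.3741
Lq = ρ²/(1−ρ) = 0.1399/0.6259 = 0.2236

Final: 0.2236


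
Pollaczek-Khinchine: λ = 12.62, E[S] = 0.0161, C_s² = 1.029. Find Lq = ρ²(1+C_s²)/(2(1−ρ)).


ρ = λ·E[S] = 12.62·0.0161 = 0.2032
Lq = ρ²(1+C_s²)/(2(1−ρ)) = 0.04128·(1+1.029)/(2·0.7968)
= 0.04128·2.0290/1.5936 = 0.05256

Final: 0.05256


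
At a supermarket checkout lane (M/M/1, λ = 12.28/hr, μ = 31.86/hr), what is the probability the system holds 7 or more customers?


ρ = 12.28/31.86 = 0.3854
P(N ≥ n) = ρ^n = 0.3854^7 = 0.001264

Final: 0.001264


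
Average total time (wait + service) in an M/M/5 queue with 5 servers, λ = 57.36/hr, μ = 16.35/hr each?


a = 3.5083; ρ = 0.7017; P₀ = 0.025631
Lq = P₀·a^c·ρ/(c!(1−ρ)²) = 0.89479
Wq = Lq/λ = 0.89479/57.36 = 0.01560 hr
W = Wq + 1/μ = 0.01560 + 0.06116 = 0.07676 hr

Final: 0.07676 hr


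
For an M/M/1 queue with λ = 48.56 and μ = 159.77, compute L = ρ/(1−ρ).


ρ = λ/μ = 48.56/159.77 = 0.3039
L = ρ/(1−ρ) = 0.3039/(1 − 0.3039) = 0.3039/0.6961 = 0.4367

Final: 0.4367


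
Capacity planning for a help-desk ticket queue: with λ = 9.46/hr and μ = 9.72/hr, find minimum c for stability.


Stability requires cμ > λ ⇔ c > λ/μ.
λ/μ = 9.46/9.72 = 0.9733
Minimum integer c = ⌊0.9733⌋ + 1 = 1
Check: 1·9.72 = 9.72 > 9.46, while 0·9.72 = 0.00 ≤ 9.46

Final: 1 servers


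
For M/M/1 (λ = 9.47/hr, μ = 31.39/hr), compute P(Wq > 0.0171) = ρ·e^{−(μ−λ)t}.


ρ = 9.47/31.39 = 0.3017
P(Wq > t) = ρ·e^{−(μ−λ)t} = 0.3017·e^{−0.3748}
= 0.3017·0.687405 = 0.207382

Final: 0.207382


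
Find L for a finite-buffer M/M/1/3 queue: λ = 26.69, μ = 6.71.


ρ = 26.69/6.71 = 3.9776
L = ρ[1 − (K+1)ρ^K + Kρ^(K+1)] / [(1−ρ)(1−ρ^(K+1))]
Numerator: 3.9776·(1 − 4·62.932960 + 3·250.324994) = 1989.789781
Denominator: (-2.9776)·(-249.324994) = 742.401398
L = 1989.789781/742.401398 = 2.6802

Final: 2.6802


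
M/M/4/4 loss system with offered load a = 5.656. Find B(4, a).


B(c,a) = (a^c/c!) / Σ_{k=0}^{c} a^k/k!
a^4/4! = 42.640900
Σ terms (k=0..4): 1.00000 + 5.65600 + 15.99517 + 30.15622 + 42.64090 = 95.448291
B = 42.640900/95.448291 = 0.446743

Final: 0.446743


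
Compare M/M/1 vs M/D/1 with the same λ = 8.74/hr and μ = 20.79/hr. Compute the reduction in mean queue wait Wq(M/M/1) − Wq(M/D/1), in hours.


ρ = 8.74/20.79 = 0.4204
Wq(M/M/1) = ρ/(μ−λ) = 0.4204/12.05 = 0.03489 hr
Wq(M/D/1) = ρ/(2(μ−λ)) = 0.01744 hr
Savings = 0.03489 − 0.01744 = 0.01744 hr

Final: 0.01744 hr


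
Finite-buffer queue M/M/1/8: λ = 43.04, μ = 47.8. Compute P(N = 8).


ρ = λ/μ = 43.04/47.8 = 0.9004
P_K = (1−ρ)ρ^K/(1−ρ^(K+1)) = (0.09958·0.432071)/(1 − 0.389045)
= 0.043026/0.610955 = 0.070425

Final: 0.070425


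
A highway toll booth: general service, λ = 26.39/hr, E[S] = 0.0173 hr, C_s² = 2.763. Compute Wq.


ρ = λ·E[S] = 26.39·0.0173 = 0.4565
E[S²] = E[S]²(1+C_s²) = 0.0173²·(1+2.763) = 0.001126
Wq = λ·E[S²]/(2(1−ρ)) = 26.39·0.001126/(2·0.5435) = 0.02734 hr

Final: 0.02734 hr


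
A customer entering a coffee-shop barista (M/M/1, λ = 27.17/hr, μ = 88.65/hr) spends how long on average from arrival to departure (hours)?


W = 1/(μ−λ) = 1/(88.65 − 27.17) = 1/61.48 = 0.01627 hr

Final: 0.01627 hr


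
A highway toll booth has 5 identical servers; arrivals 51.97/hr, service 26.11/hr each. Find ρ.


ρ = λ/(cμ) = 51.97/(5·26.11) = 51.97/130.55 = 0.3981

Final: 0.3981


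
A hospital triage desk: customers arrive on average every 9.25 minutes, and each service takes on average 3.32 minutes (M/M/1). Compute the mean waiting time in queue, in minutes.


λ = 60/9.25 = 6.4865 /hr
μ = 60/3.32 = 18.0723 /hr
ρ = λ/μ = 6.4865/18.0723 = 0.3589
Wq = ρ/(μ−λ) = 0.3589/(18.0723−6.4865) = 0.03098 hr
In minutes: 0.03098·60 = 1.859 min

Final: 1.859 min


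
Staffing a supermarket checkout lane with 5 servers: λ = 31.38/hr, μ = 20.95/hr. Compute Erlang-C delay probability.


a = λ/μ = 1.4979; ρ = a/5 = 0.2996
P₀ = 0.223257 (from M/M/c formula)
C(c,a) = [a^c/(c!(1−ρ))]·P₀ = [7.53953/(120·0.7004)]·0.223257
= 0.08970·0.223257 = 0.020026

Final: 0.020026


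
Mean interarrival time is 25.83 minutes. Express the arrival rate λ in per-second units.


λ = 1/(interarrival time) in consistent units.
1 second = 0.0166667 min, so λ = 0.0166667/25.83 = 0.0006452 per second

Final: 0.0006452 /sec


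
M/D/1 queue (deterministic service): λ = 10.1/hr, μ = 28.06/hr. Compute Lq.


ρ = 10.1/28.06 = 0.3599
M/D/1: Lq = ρ²/(2(1−ρ)) = 0.1296/(2·0.6401) = 0.10121

Final: 0.10121


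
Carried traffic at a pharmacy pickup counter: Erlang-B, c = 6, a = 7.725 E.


B(6,7.725) = 0.374479 (Erlang-B)
Carried load = a(1 − B) = 7.725·(1 − 0.374479) = 7.725·0.625521 = 4.8321 E

Final: 4.8321 Erlangs


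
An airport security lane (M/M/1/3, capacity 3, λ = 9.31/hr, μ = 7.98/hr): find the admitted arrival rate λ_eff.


ρ = 1.1667; P_K = (1−ρ)ρ^3/(1−ρ^4) = 0.310407
λ_eff = λ(1 − P_K) = 9.31·(1 − 0.310407) = 9.31·0.689593 = 6.4201 /hr

Final: 6.4201 /hr


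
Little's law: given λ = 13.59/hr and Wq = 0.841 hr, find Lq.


Lq = λWq = 13.59·0.841 = 11.4292

Final: 11.4292


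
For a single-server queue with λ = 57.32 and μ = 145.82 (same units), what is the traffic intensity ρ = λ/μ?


ρ = λ/μ = 57.32/145.82 = 0.3931

Final: 0.3931


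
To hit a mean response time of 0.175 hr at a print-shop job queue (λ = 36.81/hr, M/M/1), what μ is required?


W = 1/(μ−λ) ⇒ μ − λ = 1/W = 1/0.175 = 5.7143
μ = λ + 1/W = 36.81 + 5.7143 = 42.5243 per hr

Final: 42.5243 /hr


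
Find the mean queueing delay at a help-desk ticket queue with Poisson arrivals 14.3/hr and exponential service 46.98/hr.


ρ = 14.3/46.98 = 0.3044
Wq = ρ/(μ−λ) = 0.3044/(46.98 − 14.3) = 0.3044/32.68 = 0.009314 hr

Final: 0.009314 hr


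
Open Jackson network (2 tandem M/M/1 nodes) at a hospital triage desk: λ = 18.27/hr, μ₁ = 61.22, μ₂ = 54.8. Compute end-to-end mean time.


Each node sees arrival rate λ = 18.27/hr (tandem ⇒ throughput preserved).
W₁ = 1/(μ₁−λ) = 1/(61.22−18.27) = 0.02328 hr
W₂ = 1/(μ₂−λ) = 1/(54.8−18.27) = 0.02737 hr
W_total = W₁ + W₂ = 0.02328 + 0.02737 = 0.05066 hr

Final: 0.05066 hr


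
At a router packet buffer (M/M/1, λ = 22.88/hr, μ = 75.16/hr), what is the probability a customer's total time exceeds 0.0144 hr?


W ~ Exponential(μ−λ) for M/M/1.
μ − λ = 75.16 − 22.88 = 52.2800
P(W > t) = e^{−(μ−λ)t} = e^{−0.7528} = 0.471031

Final: 0.471031


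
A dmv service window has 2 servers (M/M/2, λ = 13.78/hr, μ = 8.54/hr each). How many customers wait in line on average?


a = λ/μ = 1.6136; ρ = a/2 = 0.8068
P₀ = 0.106935
Lq = P₀·a^c·ρ / (c!·(1−ρ)²) = 0.106935·2.60365·0.8068/(2·0.03733)
= 3.00871

Final: 3.00871


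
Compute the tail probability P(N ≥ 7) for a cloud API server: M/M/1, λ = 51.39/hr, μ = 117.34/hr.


ρ = 51.39/117.34 = 0.4380
P(N ≥ n) = ρ^n = 0.4380^7 = 0.003090

Final: 0.003090


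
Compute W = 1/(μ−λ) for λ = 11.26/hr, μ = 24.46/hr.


W = 1/(μ−λ) = 1/(24.46 − 11.26) = 1/13.20 = 0.07576 hr

Final: 0.07576 hr


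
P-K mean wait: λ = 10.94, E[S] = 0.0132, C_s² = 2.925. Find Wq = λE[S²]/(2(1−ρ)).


ρ = λ·E[S] = 10.94·0.0132 = 0.1444
E[S²] = E[S]²(1+C_s²) = 0.0132²·(1+2.925) = 0.0006839
Wq = λ·E[S²]/(2(1−ρ)) = 10.94·0.0006839/(2·0.8556) = 0.004372 hr

Final: 0.004372 hr


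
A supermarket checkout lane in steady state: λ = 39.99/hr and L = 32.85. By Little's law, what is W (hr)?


W = L/λ = 32.85/39.99 = 0.8215 hr

Final: 0.8215 hr


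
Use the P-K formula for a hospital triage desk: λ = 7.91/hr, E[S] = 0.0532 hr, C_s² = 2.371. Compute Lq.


ρ = λ·E[S] = 7.91·0.0532 = 0.4208
Lq = ρ²(1+C_s²)/(2(1−ρ)) = 0.1771·(1+2.371)/(2·0.5792)
= 0.1771·3.3710/1.1584 = 0.51533

Final: 0.51533


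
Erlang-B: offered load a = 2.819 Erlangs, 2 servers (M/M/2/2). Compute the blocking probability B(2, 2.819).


B(c,a) = (a^c/c!) / Σ_{k=0}^{c} a^k/k!
a^2/2! = 3.973380
Σ terms (k=0..2): 1.00000 + 2.81900 + 3.97338 = 7.792381
B = 3.973380/7.792381 = 0.509906

Final: 0.509906


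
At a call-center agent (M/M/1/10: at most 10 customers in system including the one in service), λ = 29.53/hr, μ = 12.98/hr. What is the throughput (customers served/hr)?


ρ = 2.2750; P_K = (1−ρ)ρ^10/(1−ρ^11) = 0.560513
λ_eff = λ(1 − P_K) = 29.53·(1 − 0.560513) = 29.53·0.439487 = 12.9780 /hr

Final: 12.9780 /hr


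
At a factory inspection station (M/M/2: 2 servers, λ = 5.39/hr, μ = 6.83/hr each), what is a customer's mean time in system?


a = 0.7892; ρ = 0.3946; P₀ = 0.434121
Lq = P₀·a^c·ρ/(c!(1−ρ)²) = 0.14553
Wq = Lq/λ = 0.14553/5.39 = 0.02700 hr
W = Wq + 1/μ = 0.02700 + 0.14641 = 0.17341 hr

Final: 0.17341 hr


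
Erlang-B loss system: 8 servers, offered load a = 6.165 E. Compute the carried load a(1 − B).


B(8,6.165) = 0.131092 (Erlang-B)
Carried load = a(1 − B) = 6.165·(1 − 0.131092) = 6.165·0.868908 = 5.3568 E

Final: 5.3568 Erlangs


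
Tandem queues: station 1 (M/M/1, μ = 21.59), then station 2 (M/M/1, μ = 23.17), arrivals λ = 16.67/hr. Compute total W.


Each node sees arrival rate λ = 16.67/hr (tandem ⇒ throughput preserved).
W₁ = 1/(μ₁−λ) = 1/(21.59−16.67) = 0.20325 hr
W₂ = 1/(μ₂−λ) = 1/(23.17−16.67) = 0.15385 hr
W_total = W₁ + W₂ = 0.20325 + 0.15385 = 0.35710 hr

Final: 0.35710 hr


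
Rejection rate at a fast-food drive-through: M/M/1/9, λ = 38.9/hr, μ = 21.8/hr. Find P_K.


ρ = λ/μ = 38.9/21.8 = 1.7844
P_K = (1−ρ)ρ^K/(1−ρ^(K+1)) = (-0.7844·183.416317)/(1 − 327.288750)
= -143.872432/-326.288750 = 0.440936

Final: 0.440936


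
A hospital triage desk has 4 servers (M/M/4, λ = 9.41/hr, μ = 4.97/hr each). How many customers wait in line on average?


a = λ/μ = 1.8934; ρ = a/4 = 0.4733
P₀ = 0.146334
Lq = P₀·a^c·ρ / (c!·(1−ρ)²) = 0.146334·12.85088·0.4733/(24·0.27737)
= 0.13371

Final: 0.13371


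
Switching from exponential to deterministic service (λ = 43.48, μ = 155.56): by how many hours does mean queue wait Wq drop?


ρ = 43.48/155.56 = 0.2795
Wq(M/M/1) = ρ/(μ−λ) = 0.2795/112.08 = 0.002494 hr
Wq(M/D/1) = ρ/(2(μ−λ)) = 0.001247 hr
Savings = 0.002494 − 0.001247 = 0.001247 hr

Final: 0.001247 hr


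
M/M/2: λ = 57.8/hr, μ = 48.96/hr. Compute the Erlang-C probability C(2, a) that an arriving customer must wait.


a = λ/μ = 1.1806; ρ = a/2 = 0.5903
P₀ = 0.257642 (from M/M/c formula)
C(c,a) = [a^c/(c!(1−ρ))]·P₀ = [1.39371/(2·0.4097)]·0.257642
= 1.70080·0.257642 = 0.438197

Final: 0.438197


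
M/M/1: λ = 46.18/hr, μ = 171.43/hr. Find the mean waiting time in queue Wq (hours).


ρ = 46.18/171.43 = 0.2694
Wq = ρ/(μ−λ) = 0.2694/(171.43 − 46.18) = 0.2694/125.25 = 0.002151 hr

Final: 0.002151 hr


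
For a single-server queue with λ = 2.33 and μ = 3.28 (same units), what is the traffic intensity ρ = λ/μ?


ρ = λ/μ = 2.33/3.28 = 0.7104

Final: 0.7104


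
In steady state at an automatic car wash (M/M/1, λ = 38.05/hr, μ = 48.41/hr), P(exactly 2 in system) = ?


ρ = 38.05/48.41 = 0.7860
P_n = (1−ρ)·ρ^n = (1 − 0.7860)·0.7860^2 = 0.2140·0.617788 = 0.132210

Final: 0.132210


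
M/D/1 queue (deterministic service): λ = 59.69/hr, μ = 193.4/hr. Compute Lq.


ρ = 59.69/193.4 = 0.3086
M/D/1: Lq = ρ²/(2(1−ρ)) = 0.09526/(2·0.6914) = 0.06889

Final: 0.06889


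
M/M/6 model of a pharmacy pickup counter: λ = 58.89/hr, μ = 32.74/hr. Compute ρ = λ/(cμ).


ρ = λ/(cμ) = 58.89/(6·32.74) = 58.89/196.44 = 0.2998

Final: 0.2998


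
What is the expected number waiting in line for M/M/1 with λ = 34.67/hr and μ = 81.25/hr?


ρ = 34.67/81.25 = 0.4267
Lq = ρ²/(1−ρ) = 0.1821/0.5733 = 0.3176

Final: 0.3176


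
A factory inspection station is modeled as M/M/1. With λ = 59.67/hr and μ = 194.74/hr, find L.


ρ = λ/μ = 59.67/194.74 = 0.3064
L = ρ/(1−ρ) = 0.3064/(1 − 0.3064) = 0.3064/0.6936 = 0.4418

Final: 0.4418


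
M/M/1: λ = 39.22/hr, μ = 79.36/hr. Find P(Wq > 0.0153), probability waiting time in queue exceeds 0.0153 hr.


ρ = 39.22/79.36 = 0.4942
P(Wq > t) = ρ·e^{−(μ−λ)t} = 0.4942·e^{−0.6141}
= 0.4942·0.541105 = 0.267416

Final: 0.267416


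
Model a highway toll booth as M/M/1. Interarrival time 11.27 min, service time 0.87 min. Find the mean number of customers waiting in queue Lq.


λ = 60/11.27 = 5.3239 /hr
μ = 60/0.87 = 68.9655 /hr
ρ = λ/μ = 5.3239/68.9655 = 0.07720
Lq = ρ²/(1−ρ) = 0.005959/0.9228 = 0.006458

Final: 0.006458


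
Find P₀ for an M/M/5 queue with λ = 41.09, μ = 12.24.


a = λ/μ = 41.09/12.24 = 3.3570; ρ = a/c = 0.6714
Σ_{k=0}^{4} a^k/k! (terms k=0..4) = 1.00000 + 3.35703 + 5.63481 + 6.30540 + 5.29185 = 21.58909
Tail: a^5/(5!(1−ρ)) = 426.35722/(120·0.3286) = 10.81264
P₀ = 1/(21.58909 + 10.81264) = 1/32.40173 = 0.030863

Final: 0.030863


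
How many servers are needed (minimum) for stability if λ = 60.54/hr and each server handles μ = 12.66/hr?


Stability requires cμ > λ ⇔ c > λ/μ.
λ/μ = 60.54/12.66 = 4.7820
Minimum integer c = ⌊4.7820⌋ + 1 = 5
Check: 5·12.66 = 63.30 > 60.54, while 4·12.66 = 50.64 ≤ 60.54

Final: 5 servers


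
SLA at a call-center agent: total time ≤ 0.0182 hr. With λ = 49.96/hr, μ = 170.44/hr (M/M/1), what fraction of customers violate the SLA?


W ~ Exponential(μ−λ) for M/M/1.
μ − λ = 170.44 − 49.96 = 120.4800
P(W > t) = e^{−(μ−λ)t} = e^{−2.1927} = 0.111611

Final: 0.111611


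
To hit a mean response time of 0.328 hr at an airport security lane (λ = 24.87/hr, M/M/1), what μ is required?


W = 1/(μ−λ) ⇒ μ − λ = 1/W = 1/0.328 = 3.0488
μ = λ + 1/W = 24.87 + 3.0488 = 27.9188 per hr

Final: 27.9188 /hr


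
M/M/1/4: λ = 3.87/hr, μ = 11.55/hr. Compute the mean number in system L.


ρ = 3.87/11.55 = 0.3351
L = ρ[1 − (K+1)ρ^K + Kρ^(K+1)] / [(1−ρ)(1−ρ^(K+1))]
Numerator: 0.3351·(1 − 5·0.012604 + 4·0.004223) = 0.319609
Denominator: (0.6649)·(0.995777) = 0.662127
L = 0.319609/0.662127 = 0.4827

Final: 0.4827


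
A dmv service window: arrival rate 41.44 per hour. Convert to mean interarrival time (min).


Mean interarrival time = 1/λ = 1/41.44 hour = 0.02413 hour
In minutes: 0.02413 × 60 = 1.4479 min

Final: 1.4479 min


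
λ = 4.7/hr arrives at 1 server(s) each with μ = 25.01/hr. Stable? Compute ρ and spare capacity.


Total capacity cμ = 1·25.01 = 25.01/hr
ρ = λ/(cμ) = 4.7/25.01 = 0.1879
Stable ⇔ ρ < 1: YES
Spare capacity = cμ − λ = 25.01 − 4.7 = 20.31/hr

Final: ρ = 0.1879; stable; margin = 20.31/hr


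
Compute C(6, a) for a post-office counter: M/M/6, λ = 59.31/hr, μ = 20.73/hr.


a = λ/μ = 2.8611; ρ = a/6 = 0.4768
P₀ = 0.056488 (from M/M/c formula)
C(c,a) = [a^c/(c!(1−ρ))]·P₀ = [548.49381/(720·0.5232)]·0.056488
= 1.45616·0.056488 = 0.082255

Final: 0.082255


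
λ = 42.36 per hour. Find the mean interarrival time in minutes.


Mean interarrival time = 1/λ = 1/42.36 hour = 0.02361 hour
In minutes: 0.02361 × 60 = 1.4164 min

Final: 1.4164 min


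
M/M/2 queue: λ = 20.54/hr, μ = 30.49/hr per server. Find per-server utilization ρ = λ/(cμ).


ρ = λ/(cμ) = 20.54/(2·30.49) = 20.54/60.98 = 0.3368

Final: 0.3368


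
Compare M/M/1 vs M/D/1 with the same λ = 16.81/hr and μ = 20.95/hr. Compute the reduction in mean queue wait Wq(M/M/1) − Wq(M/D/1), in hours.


ρ = 16.81/20.95 = 0.8024
Wq(M/M/1) = ρ/(μ−λ) = 0.8024/4.14 = 0.19381 hr
Wq(M/D/1) = ρ/(2(μ−λ)) = 0.09691 hr
Savings = 0.19381 − 0.09691 = 0.09691 hr

Final: 0.09691 hr


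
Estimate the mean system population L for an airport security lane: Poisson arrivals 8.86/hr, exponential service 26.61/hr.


ρ = λ/μ = 8.86/26.61 = 0.3330
L = ρ/(1−ρ) = 0.3330/(1 − 0.3330) = 0.3330/0.6670 = 0.4992

Final: 0.4992


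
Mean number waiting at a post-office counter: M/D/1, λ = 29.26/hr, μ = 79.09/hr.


ρ = 29.26/79.09 = 0.3700
M/D/1: Lq = ρ²/(2(1−ρ)) = 0.1369/(2·0.6300) = 0.10862

Final: 0.10862


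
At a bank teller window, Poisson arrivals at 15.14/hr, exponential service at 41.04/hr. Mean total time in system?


W = 1/(μ−λ) = 1/(41.04 − 15.14) = 1/25.90 = 0.03861 hr

Final: 0.03861 hr


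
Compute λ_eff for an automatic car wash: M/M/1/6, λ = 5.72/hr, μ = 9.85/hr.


ρ = 0.5807; P_K = (1−ρ)ρ^6/(1−ρ^7) = 0.016446
λ_eff = λ(1 − P_K) = 5.72·(1 − 0.016446) = 5.72·0.983554 = 5.6259 /hr

Final: 5.6259 /hr


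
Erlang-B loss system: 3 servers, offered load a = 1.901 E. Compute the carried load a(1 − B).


B(3,1.901) = 0.195626 (Erlang-B)
Carried load = a(1 − B) = 1.901·(1 − 0.195626) = 1.901·0.804374 = 1.5291 E

Final: 1.5291 Erlangs


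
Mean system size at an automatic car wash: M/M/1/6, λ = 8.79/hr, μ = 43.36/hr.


ρ = 8.79/43.36 = 0.2027
L = ρ[1 − (K+1)ρ^K + Kρ^(K+1)] / [(1−ρ)(1−ρ^(K+1))]
Numerator: 0.2027·(1 − 7·0.00006941 + 6·0.00001407) = 0.202640
Denominator: (0.7973)·(0.999986) = 0.797267
L = 0.202640/0.797267 = 0.2542

Final: 0.2542


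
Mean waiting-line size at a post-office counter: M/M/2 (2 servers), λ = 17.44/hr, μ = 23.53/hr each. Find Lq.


a = λ/μ = 0.7412; ρ = a/2 = 0.3706
P₀ = 0.459225
Lq = P₀·a^c·ρ / (c!·(1−ρ)²) = 0.459225·0.54935·0.3706/(2·0.39616)
= 0.11800

Final: 0.11800


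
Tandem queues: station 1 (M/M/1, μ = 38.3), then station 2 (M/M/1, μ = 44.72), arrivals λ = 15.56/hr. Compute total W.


Each node sees arrival rate λ = 15.56/hr (tandem ⇒ throughput preserved).
W₁ = 1/(μ₁−λ) = 1/(38.3−15.56) = 0.04398 hr
W₂ = 1/(μ₂−λ) = 1/(44.72−15.56) = 0.03429 hr
W_total = W₁ + W₂ = 0.04398 + 0.03429 = 0.07827 hr

Final: 0.07827 hr


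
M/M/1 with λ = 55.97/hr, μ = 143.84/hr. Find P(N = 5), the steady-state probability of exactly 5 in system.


ρ = 55.97/143.84 = 0.3891
P_n = (1−ρ)·ρ^n = (1 − 0.3891)·0.3891^5 = 0.6109·0.008920 = 0.005449

Final: 0.005449


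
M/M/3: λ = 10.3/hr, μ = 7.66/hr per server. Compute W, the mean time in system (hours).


a = 1.3446; ρ = 0.4482; P₀ = 0.251065
Lq = P₀·a^c·ρ/(c!(1−ρ)²) = 0.14976
Wq = Lq/λ = 0.14976/10.3 = 0.01454 hr
W = Wq + 1/μ = 0.01454 + 0.13055 = 0.14509 hr

Final: 0.14509 hr


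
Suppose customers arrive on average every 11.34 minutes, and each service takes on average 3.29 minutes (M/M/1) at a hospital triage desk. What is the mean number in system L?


λ = 60/11.34 = 5.2910 /hr
μ = 60/3.29 = 18.2371 /hr
ρ = λ/μ = 5.2910/18.2371 = 0.2901
L = ρ/(1−ρ) = 0.2901/0.7099 = 0.4087

Final: 0.4087


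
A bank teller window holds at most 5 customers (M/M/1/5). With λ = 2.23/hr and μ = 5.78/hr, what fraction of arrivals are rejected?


ρ = λ/μ = 2.23/5.78 = 0.3858
P_K = (1−ρ)ρ^K/(1−ρ^(K+1)) = (0.6142·0.008548)/(1 − 0.003298)
= 0.005250/0.996702 = 0.005268

Final: 0.005268


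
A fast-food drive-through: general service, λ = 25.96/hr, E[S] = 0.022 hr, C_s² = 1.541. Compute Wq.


ρ = λ·E[S] = 25.96·0.022 = 0.5711
E[S²] = E[S]²(1+C_s²) = 0.022²·(1+1.541) = 0.001230
Wq = λ·E[S²]/(2(1−ρ)) = 25.96·0.001230/(2·0.4289) = 0.03722 hr

Final: 0.03722 hr


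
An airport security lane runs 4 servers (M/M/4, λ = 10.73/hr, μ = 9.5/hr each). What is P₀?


a = λ/μ = 10.73/9.5 = 1.1295; ρ = a/c = 0.2824
Σ_{k=0}^{3} a^k/k! (terms k=0..3) = 1.00000 + 1.12947 + 0.63786 + 0.24015 = 3.00748
Tail: a^4/(4!(1−ρ)) = 1.62744/(24·0.7176) = 0.09449
P₀ = 1/(3.00748 + 0.09449) = 1/3.10197 = 0.322376

Final: 0.322376


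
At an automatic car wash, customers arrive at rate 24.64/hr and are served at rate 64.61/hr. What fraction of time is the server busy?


ρ = λ/μ = 24.64/64.61 = 0.3814

Final: 0.3814


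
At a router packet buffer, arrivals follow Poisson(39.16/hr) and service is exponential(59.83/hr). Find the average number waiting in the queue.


ρ = 39.16/59.83 = 0.6545
Lq = ρ²/(1−ρ) = 0.4284/0.3455 = 1.2400

Final: 1.2400


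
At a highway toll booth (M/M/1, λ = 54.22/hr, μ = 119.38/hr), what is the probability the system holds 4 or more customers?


ρ = 54.22/119.38 = 0.4542
P(N ≥ n) = ρ^n = 0.4542^4 = 0.042551

Final: 0.042551


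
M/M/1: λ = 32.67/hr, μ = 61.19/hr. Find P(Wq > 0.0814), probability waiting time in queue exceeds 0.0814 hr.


ρ = 32.67/61.19 = 0.5339
P(Wq > t) = ρ·e^{−(μ−λ)t} = 0.5339·e^{−2.3215}
= 0.5339·0.098124 = 0.052389

Final: 0.052389


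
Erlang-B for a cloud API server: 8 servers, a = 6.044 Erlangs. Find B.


B(c,a) = (a^c/c!) / Σ_{k=0}^{c} a^k/k!
a^8/8! = 44.164683
Σ terms (k=0..8): 1.00000 + 6.04400 + 18.26497 + 36.79782 + 55.60151 + 67.21110 + 67.70399 + 58.45756 + 44.16468 = 355.245629
B = 44.164683/355.245629 = 0.124322

Final: 0.124322


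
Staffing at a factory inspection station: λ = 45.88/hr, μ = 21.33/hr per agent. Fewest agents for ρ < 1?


Stability requires cμ > λ ⇔ c > λ/μ.
λ/μ = 45.88/21.33 = 2.1510
Minimum integer c = ⌊2.1510⌋ + 1 = 3
Check: 3·21.33 = 63.99 > 45.88, while 2·21.33 = 42.66 ≤ 45.88

Final: 3 servers


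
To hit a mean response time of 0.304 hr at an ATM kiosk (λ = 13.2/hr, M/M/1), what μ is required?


W = 1/(μ−λ) ⇒ μ − λ = 1/W = 1/0.304 = 3.2895
μ = λ + 1/W = 13.2 + 3.2895 = 16.4895 per hr

Final: 16.4895 /hr


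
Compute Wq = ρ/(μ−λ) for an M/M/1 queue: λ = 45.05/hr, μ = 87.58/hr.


ρ = 45.05/87.58 = 0.5144
Wq = ρ/(μ−λ) = 0.5144/(87.58 − 45.05) = 0.5144/42.53 = 0.01209 hr

Final: 0.01209 hr


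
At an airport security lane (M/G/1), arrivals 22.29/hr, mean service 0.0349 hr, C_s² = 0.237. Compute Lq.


ρ = λ·E[S] = 22.29·0.0349 = 0.7779
Lq = ρ²(1+C_s²)/(2(1−ρ)) = 0.6052·(1+0.237)/(2·0.2221)
= 0.6052·1.2370/0.4442 = 1.68540

Final: 1.68540


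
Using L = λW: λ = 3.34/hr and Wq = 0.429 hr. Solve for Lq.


Lq = λWq = 3.34·0.429 = 1.4329

Final: 1.4329


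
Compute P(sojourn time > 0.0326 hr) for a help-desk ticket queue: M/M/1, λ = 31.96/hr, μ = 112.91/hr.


W ~ Exponential(μ−λ) for M/M/1.
μ − λ = 112.91 − 31.96 = 80.9500
P(W > t) = e^{−(μ−λ)t} = e^{−2.6390} = 0.071435

Final: 0.071435


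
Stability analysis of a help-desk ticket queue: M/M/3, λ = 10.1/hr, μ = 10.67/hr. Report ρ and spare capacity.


Total capacity cμ = 3·10.67 = 32.01/hr
ρ = λ/(cμ) = 10.1/32.01 = 0.3155
Stable ⇔ ρ < 1: YES
Spare capacity = cμ − λ = 32.01 − 10.1 = 21.91/hr

Final: ρ = 0.3155; stable; margin = 21.91/hr


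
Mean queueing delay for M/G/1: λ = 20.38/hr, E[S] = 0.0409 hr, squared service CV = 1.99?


ρ = λ·E[S] = 20.38·0.0409 = 0.8335
E[S²] = E[S]²(1+C_s²) = 0.0409²·(1+1.99) = 0.005002
Wq = λ·E[S²]/(2(1−ρ)) = 20.38·0.005002/(2·0.1665) = 0.30619 hr

Final: 0.30619 hr


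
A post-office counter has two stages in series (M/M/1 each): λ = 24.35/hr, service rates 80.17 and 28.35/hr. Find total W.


Each node sees arrival rate λ = 24.35/hr (tandem ⇒ throughput preserved).
W₁ = 1/(μ₁−λ) = 1/(80.17−24.35) = 0.01791 hr
W₂ = 1/(μ₂−λ) = 1/(28.35−24.35) = 0.25000 hr
W_total = W₁ + W₂ = 0.01791 + 0.25000 = 0.26791 hr

Final: 0.26791 hr


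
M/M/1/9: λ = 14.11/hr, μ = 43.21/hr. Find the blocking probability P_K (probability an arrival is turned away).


ρ = λ/μ = 14.11/43.21 = 0.3265
P_K = (1−ρ)ρ^K/(1−ρ^(K+1)) = (0.6735·0.00004222)/(1 − 0.00001379)
= 0.00002843/0.999986 = 0.00002843

Final: 0.00002843


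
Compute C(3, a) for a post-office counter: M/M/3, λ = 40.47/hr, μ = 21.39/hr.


a = λ/μ = 1.8920; ρ = a/3 = 0.6307
P₀ = 0.129229 (from M/M/c formula)
C(c,a) = [a^c/(c!(1−ρ))]·P₀ = [6.77278/(6·0.3693)]·0.129229
= 3.05633·0.129229 = 0.394967

Final: 0.394967


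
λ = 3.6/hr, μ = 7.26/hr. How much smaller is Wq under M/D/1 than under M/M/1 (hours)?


ρ = 3.6/7.26 = 0.4959
Wq(M/M/1) = ρ/(μ−λ) = 0.4959/3.66 = 0.13548 hr
Wq(M/D/1) = ρ/(2(μ−λ)) = 0.06774 hr
Savings = 0.13548 − 0.06774 = 0.06774 hr

Final: 0.06774 hr


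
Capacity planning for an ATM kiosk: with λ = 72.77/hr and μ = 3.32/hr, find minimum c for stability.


Stability requires cμ > λ ⇔ c > λ/μ.
λ/μ = 72.77/3.32 = 21.9187
Minimum integer c = ⌊21.9187⌋ + 1 = 22
Check: 22·3.32 = 73.04 > 72.77, while 21·3.32 = 69.72 ≤ 72.77

Final: 22 servers


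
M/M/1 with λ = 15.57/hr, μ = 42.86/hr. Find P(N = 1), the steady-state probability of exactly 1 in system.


ρ = 15.57/42.86 = 0.3633
P_n = (1−ρ)·ρ^n = (1 − 0.3633)·0.3633^1 = 0.6367·0.363276 = 0.231306

Final: 0.231306


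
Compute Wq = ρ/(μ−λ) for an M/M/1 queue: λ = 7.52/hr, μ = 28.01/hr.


ρ = 7.52/28.01 = 0.2685
Wq = ρ/(μ−λ) = 0.2685/(28.01 − 7.52) = 0.2685/20.49 = 0.01310 hr

Final: 0.01310 hr


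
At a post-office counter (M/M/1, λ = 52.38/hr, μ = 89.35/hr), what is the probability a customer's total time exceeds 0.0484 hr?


W ~ Exponential(μ−λ) for M/M/1.
μ − λ = 89.35 − 52.38 = 36.9700
P(W > t) = e^{−(μ−λ)t} = e^{−1.7893} = 0.167069

Final: 0.167069


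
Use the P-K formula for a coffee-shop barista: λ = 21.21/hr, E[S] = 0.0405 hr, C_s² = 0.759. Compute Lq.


ρ = λ·E[S] = 21.21·0.0405 = 0.8590
Lq = ρ²(1+C_s²)/(2(1−ρ)) = 0.7379·(1+0.759)/(2·0.1410)
= 0.7379·1.7590/0.2820 = 4.60281

Final: 4.60281


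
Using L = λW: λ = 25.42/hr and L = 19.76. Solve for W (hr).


W = L/λ = 19.76/25.42 = 0.7773 hr

Final: 0.7773 hr


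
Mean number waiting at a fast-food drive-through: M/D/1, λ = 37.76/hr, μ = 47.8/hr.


ρ = 37.76/47.8 = 0.7900
M/D/1: Lq = ρ²/(2(1−ρ)) = 0.6240/(2·0.2100) = 1.48550

Final: 1.48550


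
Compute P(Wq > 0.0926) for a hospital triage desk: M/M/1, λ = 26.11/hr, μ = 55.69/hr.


ρ = 26.11/55.69 = 0.4688
P(Wq > t) = ρ·e^{−(μ−λ)t} = 0.4688·e^{−2.7391}
= 0.4688·0.064628 = 0.030301

Final: 0.030301


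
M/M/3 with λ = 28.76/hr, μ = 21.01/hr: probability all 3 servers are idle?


a = λ/μ = 28.76/21.01 = 1.3689; ρ = a/c = 0.4563
Σ_{k=0}^{2} a^k/k! (terms k=0..2) = 1.00000 + 1.36887 + 0.93691 = 3.30578
Tail: a^3/(3!(1−ρ)) = 2.56501/(6·0.5437) = 0.78627
P₀ = 1/(3.30578 + 0.78627) = 1/4.09204 = 0.244377

Final: 0.244377


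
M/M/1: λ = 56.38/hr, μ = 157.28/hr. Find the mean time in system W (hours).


W = 1/(μ−λ) = 1/(157.28 − 56.38) = 1/100.90 = 0.009911 hr

Final: 0.009911 hr


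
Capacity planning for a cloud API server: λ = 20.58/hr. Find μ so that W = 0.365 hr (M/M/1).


W = 1/(μ−λ) ⇒ μ − λ = 1/W = 1/0.365 = 2.7397
μ = λ + 1/W = 20.58 + 2.7397 = 23.3197 per hr

Final: 23.3197 /hr


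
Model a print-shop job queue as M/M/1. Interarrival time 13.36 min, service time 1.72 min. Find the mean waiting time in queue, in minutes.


λ = 60/13.36 = 4.4910 /hr
μ = 60/1.72 = 34.8837 /hr
ρ = λ/μ = 4.4910/34.8837 = 0.1287
Wq = ρ/(μ−λ) = 0.1287/(34.8837−4.4910) = 0.004236 hr
In minutes: 0.004236·60 = 0.2542 min

Final: 0.2542 min


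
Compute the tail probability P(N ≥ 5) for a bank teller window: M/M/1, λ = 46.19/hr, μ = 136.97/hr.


ρ = 46.19/136.97 = 0.3372
P(N ≥ n) = ρ^n = 0.3372^5 = 0.004361

Final: 0.004361


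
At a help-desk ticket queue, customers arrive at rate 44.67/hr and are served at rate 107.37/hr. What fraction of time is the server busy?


ρ = λ/μ = 44.67/107.37 = 0.4160

Final: 0.4160


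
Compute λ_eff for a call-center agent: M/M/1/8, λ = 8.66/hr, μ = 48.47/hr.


ρ = 0.1787; P_K = (1−ρ)ρ^8/(1−ρ^9) = 0.0000008529
λ_eff = λ(1 − P_K) = 8.66·(1 − 0.0000008529) = 8.66·0.999999 = 8.6600 /hr

Final: 8.6600 /hr


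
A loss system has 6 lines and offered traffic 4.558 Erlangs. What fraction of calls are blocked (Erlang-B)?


B(c,a) = (a^c/c!) / Σ_{k=0}^{c} a^k/k!
a^6/6! = 12.454131
Σ terms (k=0..6): 1.00000 + 4.55800 + 10.38768 + 15.78235 + 17.98399 + 16.39420 + 12.45413 = 78.560359
B = 12.454131/78.560359 = 0.158529

Final: 0.158529


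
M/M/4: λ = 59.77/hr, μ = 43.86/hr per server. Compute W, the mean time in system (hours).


a = 1.3627; ρ = 0.3407; P₀ = 0.254387
Lq = P₀·a^c·ρ/(c!(1−ρ)²) = 0.02865
Wq = Lq/λ = 0.02865/59.77 = 0.0004793 hr
W = Wq + 1/μ = 0.0004793 + 0.02280 = 0.02328 hr

Final: 0.02328 hr


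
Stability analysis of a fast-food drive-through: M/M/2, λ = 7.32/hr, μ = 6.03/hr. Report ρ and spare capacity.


Total capacity cμ = 2·6.03 = 12.06/hr
ρ = λ/(cμ) = 7.32/12.06 = 0.6070
Stable ⇔ ρ < 1: YES
Spare capacity = cμ − λ = 12.06 − 7.32 = 4.74/hr

Final: ρ = 0.6070; stable; margin = 4.74/hr


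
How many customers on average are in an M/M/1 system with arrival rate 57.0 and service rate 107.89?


ρ = λ/μ = 57.0/107.89 = 0.5283
L = ρ/(1−ρ) = 0.5283/(1 − 0.5283) = 0.5283/0.4717 = 1.1201

Final: 1.1201


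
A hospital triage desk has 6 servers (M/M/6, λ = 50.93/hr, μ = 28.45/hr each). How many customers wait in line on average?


a = λ/μ = 1.7902; ρ = a/6 = 0.2984
P₀ = 0.166808
Lq = P₀·a^c·ρ / (c!·(1−ρ)²) = 0.166808·32.91156·0.2984/(720·0.49230)
= 0.004621

Final: 0.004621


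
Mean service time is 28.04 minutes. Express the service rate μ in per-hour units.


μ = 1/(service time) in consistent units.
1 hour = 60 min, so μ = 60/28.04 = 2.1398 per hour

Final: 2.1398 /hr


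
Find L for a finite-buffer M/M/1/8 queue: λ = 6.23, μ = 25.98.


ρ = 6.23/25.98 = 0.2398
L = ρ[1 − (K+1)ρ^K + Kρ^(K+1)] / [(1−ρ)(1−ρ^(K+1))]
Numerator: 0.2398·(1 − 9·0.00001093 + 8·0.000002622) = 0.239781
Denominator: (0.7602)·(0.999997) = 0.760198
L = 0.239781/0.760198 = 0.3154

Final: 0.3154


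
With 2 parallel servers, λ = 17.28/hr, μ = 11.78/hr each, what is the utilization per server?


ρ = λ/(cμ) = 17.28/(2·11.78) = 17.28/23.56 = 0.7334

Final: 0.7334


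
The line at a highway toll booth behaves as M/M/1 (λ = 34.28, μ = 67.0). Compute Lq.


ρ = 34.28/67.0 = 0.5116
Lq = ρ²/(1−ρ) = 0.2618/0.4884 = 0.5360

Final: 0.5360


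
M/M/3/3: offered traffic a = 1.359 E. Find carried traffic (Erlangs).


B(3,1.359) = 0.113036 (Erlang-B)
Carried load = a(1 − B) = 1.359·(1 − 0.113036) = 1.359·0.886964 = 1.2054 E

Final: 1.2054 Erlangs


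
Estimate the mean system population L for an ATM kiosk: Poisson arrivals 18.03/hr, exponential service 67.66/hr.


ρ = λ/μ = 18.03/67.66 = 0.2665
L = ρ/(1−ρ) = 0.2665/(1 − 0.2665) = 0.2665/0.7335 = 0.3633

Final: 0.3633


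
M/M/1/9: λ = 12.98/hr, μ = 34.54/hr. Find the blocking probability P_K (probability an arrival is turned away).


ρ = λ/μ = 12.98/34.54 = 0.3758
P_K = (1−ρ)ρ^K/(1−ρ^(K+1)) = (0.6242·0.0001495)/(1 − 0.00005617)
= 0.00009330/0.999944 = 0.00009331

Final: 0.00009331
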